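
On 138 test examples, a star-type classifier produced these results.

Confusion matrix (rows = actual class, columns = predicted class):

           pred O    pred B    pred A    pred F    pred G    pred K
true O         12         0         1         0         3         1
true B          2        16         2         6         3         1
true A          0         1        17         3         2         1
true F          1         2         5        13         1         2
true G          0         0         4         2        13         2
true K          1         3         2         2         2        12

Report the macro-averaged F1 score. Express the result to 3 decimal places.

0.607

Per-class F1 score (2·TP/(2·TP+FP+FN)):
  O: TP=12, FP=2+0+1+0+1=4, FN=0+1+0+3+1=5 → 24/33 = 0.7273
  B: TP=16, FP=0+1+2+0+3=6, FN=2+2+6+3+1=14 → 32/52 = 0.6154
  A: TP=17, FP=1+2+5+4+2=14, FN=0+1+3+2+1=7 → 34/55 = 0.6182
  F: TP=13, FP=0+6+3+2+2=13, FN=1+2+5+1+2=11 → 26/50 = 0.5200
  G: TP=13, FP=3+3+2+1+2=11, FN=0+0+4+2+2=8 → 26/45 = 0.5778
  K: TP=12, FP=1+1+1+2+2=7, FN=1+3+2+2+2=10 → 24/41 = 0.5854
Macro-F1 score = mean = (0.7273 + 0.6154 + 0.6182 + 0.5200 + 0.5778 + 0.5854) / 6 = 0.607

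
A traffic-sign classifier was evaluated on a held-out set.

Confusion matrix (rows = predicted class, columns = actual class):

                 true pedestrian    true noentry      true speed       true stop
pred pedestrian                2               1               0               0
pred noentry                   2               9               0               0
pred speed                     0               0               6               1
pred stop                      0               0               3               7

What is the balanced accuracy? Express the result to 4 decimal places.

Balanced accuracy = mean of per-class recall.
  pedestrian: recall = 2/4 = 0.50000
  noentry: recall = 9/10 = 0.90000
  speed: recall = 6/9 = 0.66667
  stop: recall = 7/8 = 0.87500
Mean = (0.50000 + 0.90000 + 0.66667 + 0.87500) / 4 = 0.7354

0.7354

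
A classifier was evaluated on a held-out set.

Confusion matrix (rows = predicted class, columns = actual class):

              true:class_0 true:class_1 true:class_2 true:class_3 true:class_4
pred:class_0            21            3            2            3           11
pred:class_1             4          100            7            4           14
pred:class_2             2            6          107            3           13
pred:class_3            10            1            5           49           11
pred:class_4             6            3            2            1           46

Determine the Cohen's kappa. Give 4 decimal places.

0.6698

Observed agreement pₒ = trace/N = 323/434 = 0.74424
Expected agreement pₑ = Σ (rowᵢ·colᵢ)/N² = (43·40 + 113·129 + 123·131 + 60·76 + 95·58)/434² = 0.22553
κ = (pₒ − pₑ)/(1 − pₑ) = (0.74424 − 0.22553)/(1 − 0.22553) = 0.6698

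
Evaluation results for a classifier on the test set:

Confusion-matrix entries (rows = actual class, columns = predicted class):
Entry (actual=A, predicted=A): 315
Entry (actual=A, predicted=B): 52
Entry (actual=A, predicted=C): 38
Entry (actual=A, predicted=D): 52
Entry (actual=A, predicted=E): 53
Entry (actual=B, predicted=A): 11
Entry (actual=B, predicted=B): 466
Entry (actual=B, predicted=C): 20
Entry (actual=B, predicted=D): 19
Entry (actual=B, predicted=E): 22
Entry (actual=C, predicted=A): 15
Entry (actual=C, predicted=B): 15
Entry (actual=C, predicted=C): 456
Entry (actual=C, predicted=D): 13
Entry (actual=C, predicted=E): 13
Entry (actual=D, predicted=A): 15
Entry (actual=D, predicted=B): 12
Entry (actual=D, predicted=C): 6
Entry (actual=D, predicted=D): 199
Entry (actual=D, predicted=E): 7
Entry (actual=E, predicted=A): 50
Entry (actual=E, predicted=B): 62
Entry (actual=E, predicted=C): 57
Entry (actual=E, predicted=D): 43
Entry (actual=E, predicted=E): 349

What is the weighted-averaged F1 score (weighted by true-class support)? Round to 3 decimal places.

0.752

Per-class F1 score (2·TP/(2·TP+FP+FN)):
  A: TP=315, FP=11+15+15+50=91, FN=52+38+52+53=195 → 630/916 = 0.6878
  B: TP=466, FP=52+15+12+62=141, FN=11+20+19+22=72 → 932/1145 = 0.8140
  C: TP=456, FP=38+20+6+57=121, FN=15+15+13+13=56 → 912/1089 = 0.8375
  D: TP=199, FP=52+19+13+43=127, FN=15+12+6+7=40 → 398/565 = 0.7044
  E: TP=349, FP=53+22+13+7=95, FN=50+62+57+43=212 → 698/1005 = 0.6945
Weighted-F1 score = Σ (supportᵢ/N)·F1 scoreᵢ with N=2360: (510/2360)·0.6878 + (538/2360)·0.8140 + (512/2360)·0.8375 + (239/2360)·0.7044 + (561/2360)·0.6945 = 0.752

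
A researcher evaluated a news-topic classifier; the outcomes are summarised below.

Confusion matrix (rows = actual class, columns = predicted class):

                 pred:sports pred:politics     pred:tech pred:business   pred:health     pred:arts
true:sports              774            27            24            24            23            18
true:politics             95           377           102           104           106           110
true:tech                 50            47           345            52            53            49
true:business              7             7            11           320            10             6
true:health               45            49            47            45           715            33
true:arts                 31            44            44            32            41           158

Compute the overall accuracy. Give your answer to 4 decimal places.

0.6681

Accuracy = trace / total = (774+377+345+320+715+158=2689) / 4025 = 2689/4025 = 0.6681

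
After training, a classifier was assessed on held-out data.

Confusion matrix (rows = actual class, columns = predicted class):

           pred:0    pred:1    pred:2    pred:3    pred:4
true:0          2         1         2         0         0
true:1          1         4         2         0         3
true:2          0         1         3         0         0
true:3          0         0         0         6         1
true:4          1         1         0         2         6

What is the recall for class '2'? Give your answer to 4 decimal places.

0.7500

recall = TP/(TP+FN).
2: TP=3, FN=0+1+0+0=1 → 3/4 = 0.75000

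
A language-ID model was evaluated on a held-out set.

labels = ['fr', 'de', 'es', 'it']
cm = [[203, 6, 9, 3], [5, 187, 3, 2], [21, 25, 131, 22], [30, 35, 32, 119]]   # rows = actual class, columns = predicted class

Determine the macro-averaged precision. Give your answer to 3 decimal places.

0.772

Per-class precision (TP/(TP+FP)):
  fr: TP=203, FP=5+21+30=56 → 203/259 = 0.7838
  de: TP=187, FP=6+25+35=66 → 187/253 = 0.7391
  es: TP=131, FP=9+3+32=44 → 131/175 = 0.7486
  it: TP=119, FP=3+2+22=27 → 119/146 = 0.8151
Macro-precision = mean = (0.7838 + 0.7391 + 0.7486 + 0.8151) / 4 = 0.772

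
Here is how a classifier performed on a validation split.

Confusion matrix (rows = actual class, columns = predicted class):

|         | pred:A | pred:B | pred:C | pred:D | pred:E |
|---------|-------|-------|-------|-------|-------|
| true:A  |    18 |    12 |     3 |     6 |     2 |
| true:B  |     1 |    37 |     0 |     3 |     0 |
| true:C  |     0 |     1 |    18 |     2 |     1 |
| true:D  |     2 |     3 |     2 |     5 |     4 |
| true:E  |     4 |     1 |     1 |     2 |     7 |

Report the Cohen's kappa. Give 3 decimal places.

Observed agreement pₒ = trace/N = 85/135 = 0.6296
Expected agreement pₑ = Σ (rowᵢ·colᵢ)/N² = (41·25 + 41·54 + 22·24 + 16·18 + 15·14)/135² = 0.2340
κ = (pₒ − pₑ)/(1 − pₑ) = (0.6296 − 0.2340)/(1 − 0.2340) = 0.516

0.516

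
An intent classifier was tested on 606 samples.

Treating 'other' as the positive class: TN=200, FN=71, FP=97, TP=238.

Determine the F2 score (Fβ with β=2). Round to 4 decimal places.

0.7575

Fβ = (1+β²)·TP / ((1+β²)·TP + β²·FN + FP), with β²=4
= 5·238 / (5·238 + 4·71 + 97) = 0.7575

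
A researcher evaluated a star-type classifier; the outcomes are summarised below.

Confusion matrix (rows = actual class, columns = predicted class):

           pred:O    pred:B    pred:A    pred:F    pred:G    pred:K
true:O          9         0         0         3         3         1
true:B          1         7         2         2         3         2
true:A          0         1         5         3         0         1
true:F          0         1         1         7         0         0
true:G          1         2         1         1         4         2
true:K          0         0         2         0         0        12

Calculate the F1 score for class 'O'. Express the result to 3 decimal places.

0.667

Take TP from the diagonal, FP from the rest of the 'O' prediction marginal, FN from the rest of the 'O' actual marginal.
F1 score = 2·TP/(2·TP+FP+FN).
O: TP=9, FP=1+0+0+1+0=2, FN=0+0+3+3+1=7 → 18/27 = 0.6667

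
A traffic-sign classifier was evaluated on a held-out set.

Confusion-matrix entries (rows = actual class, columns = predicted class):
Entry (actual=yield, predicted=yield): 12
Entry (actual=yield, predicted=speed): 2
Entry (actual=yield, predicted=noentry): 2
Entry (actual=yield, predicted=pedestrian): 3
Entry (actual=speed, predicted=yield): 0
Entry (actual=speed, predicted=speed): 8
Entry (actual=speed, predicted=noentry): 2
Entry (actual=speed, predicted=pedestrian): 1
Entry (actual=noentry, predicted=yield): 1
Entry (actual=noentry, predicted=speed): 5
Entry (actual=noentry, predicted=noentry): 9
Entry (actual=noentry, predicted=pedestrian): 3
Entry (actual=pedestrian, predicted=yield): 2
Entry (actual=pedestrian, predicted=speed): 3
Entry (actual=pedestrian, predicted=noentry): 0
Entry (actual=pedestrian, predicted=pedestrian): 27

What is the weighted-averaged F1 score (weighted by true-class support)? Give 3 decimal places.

0.701

Per-class F1 score (2·TP/(2·TP+FP+FN)):
  yield: TP=12, FP=0+1+2=3, FN=2+2+3=7 → 24/34 = 0.7059
  speed: TP=8, FP=2+5+3=10, FN=0+2+1=3 → 16/29 = 0.5517
  noentry: TP=9, FP=2+2+0=4, FN=1+5+3=9 → 18/31 = 0.5806
  pedestrian: TP=27, FP=3+1+3=7, FN=2+3+0=5 → 54/66 = 0.8182
Weighted-F1 score = Σ (supportᵢ/N)·F1 scoreᵢ with N=80: (19/80)·0.7059 + (11/80)·0.5517 + (18/80)·0.5806 + (32/80)·0.8182 = 0.701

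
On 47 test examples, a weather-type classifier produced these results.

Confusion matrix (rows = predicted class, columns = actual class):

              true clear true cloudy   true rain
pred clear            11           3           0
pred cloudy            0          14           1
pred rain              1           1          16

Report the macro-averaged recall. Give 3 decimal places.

0.879

Per-class recall (TP/(TP+FN)):
  clear: TP=11, FN=0+1=1 → 11/12 = 0.9167
  cloudy: TP=14, FN=3+1=4 → 14/18 = 0.7778
  rain: TP=16, FN=0+1=1 → 16/17 = 0.9412
Macro-recall = mean = (0.9167 + 0.7778 + 0.9412) / 3 = 0.879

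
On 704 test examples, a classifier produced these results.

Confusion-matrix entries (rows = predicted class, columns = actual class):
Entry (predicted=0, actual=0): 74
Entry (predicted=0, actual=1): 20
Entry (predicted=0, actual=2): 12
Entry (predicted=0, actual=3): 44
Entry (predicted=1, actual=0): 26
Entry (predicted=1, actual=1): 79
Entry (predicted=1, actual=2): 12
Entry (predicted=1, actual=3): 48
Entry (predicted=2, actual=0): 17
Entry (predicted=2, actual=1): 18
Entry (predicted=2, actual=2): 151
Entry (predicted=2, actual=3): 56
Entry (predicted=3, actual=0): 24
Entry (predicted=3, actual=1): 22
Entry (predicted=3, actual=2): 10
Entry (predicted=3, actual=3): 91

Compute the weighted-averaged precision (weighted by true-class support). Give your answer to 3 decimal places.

Per-class precision (TP/(TP+FP)):
  0: TP=74, FP=20+12+44=76 → 74/150 = 0.4933
  1: TP=79, FP=26+12+48=86 → 79/165 = 0.4788
  2: TP=151, FP=17+18+56=91 → 151/242 = 0.6240
  3: TP=91, FP=24+22+10=56 → 91/147 = 0.6190
Weighted-precision = Σ (supportᵢ/N)·precisionᵢ with N=704: (141/704)·0.4933 + (139/704)·0.4788 + (185/704)·0.6240 + (239/704)·0.6190 = 0.567

0.567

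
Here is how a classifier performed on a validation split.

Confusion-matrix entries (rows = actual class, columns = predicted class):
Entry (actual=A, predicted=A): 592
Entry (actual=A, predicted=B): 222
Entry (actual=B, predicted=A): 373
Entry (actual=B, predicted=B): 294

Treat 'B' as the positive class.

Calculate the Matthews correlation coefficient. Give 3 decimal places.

0.175

MCC = (TP·TN − FP·FN) / √((TP+FP)(TP+FN)(TN+FP)(TN+FN))
Numerator = 294·592 − 222·373 = 91242
Denominator = √(516·667·814·965) = √270350547720 = 519952.4476
MCC = 91242 / 519952.4476 = 0.175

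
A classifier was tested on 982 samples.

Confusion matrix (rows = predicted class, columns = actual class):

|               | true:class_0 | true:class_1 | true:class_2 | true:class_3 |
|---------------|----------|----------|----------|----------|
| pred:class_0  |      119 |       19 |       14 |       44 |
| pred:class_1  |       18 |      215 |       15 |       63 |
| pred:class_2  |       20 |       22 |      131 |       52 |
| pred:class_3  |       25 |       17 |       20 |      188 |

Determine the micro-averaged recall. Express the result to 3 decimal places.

Micro-averaging pools counts across classes: ΣTP=653, ΣFP=329, ΣFN=329.
Micro-recall = TP/(TP+FN) on pooled counts = 0.665 (equals overall accuracy in single-label multiclass).

0.665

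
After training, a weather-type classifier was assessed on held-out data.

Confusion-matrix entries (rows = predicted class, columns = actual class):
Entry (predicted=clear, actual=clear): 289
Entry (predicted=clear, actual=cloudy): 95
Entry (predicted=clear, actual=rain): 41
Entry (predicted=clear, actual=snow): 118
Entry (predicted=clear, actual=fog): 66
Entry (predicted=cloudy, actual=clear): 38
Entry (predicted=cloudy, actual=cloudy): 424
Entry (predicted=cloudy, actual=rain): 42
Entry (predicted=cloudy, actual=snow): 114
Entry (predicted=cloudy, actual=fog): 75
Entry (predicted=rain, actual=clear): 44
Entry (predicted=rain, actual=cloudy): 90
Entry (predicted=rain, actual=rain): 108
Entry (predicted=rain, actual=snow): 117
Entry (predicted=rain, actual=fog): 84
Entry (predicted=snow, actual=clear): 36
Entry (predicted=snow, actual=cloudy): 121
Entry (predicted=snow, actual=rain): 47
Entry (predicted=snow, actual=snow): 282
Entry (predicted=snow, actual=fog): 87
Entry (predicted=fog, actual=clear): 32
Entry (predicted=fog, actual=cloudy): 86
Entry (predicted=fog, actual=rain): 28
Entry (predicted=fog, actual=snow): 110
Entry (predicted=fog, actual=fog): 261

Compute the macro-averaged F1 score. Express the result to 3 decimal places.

Per-class F1 score (2·TP/(2·TP+FP+FN)):
  clear: TP=289, FP=95+41+118+66=320, FN=38+44+36+32=150 → 578/1048 = 0.5515
  cloudy: TP=424, FP=38+42+114+75=269, FN=95+90+121+86=392 → 848/1509 = 0.5620
  rain: TP=108, FP=44+90+117+84=335, FN=41+42+47+28=158 → 216/709 = 0.3047
  snow: TP=282, FP=36+121+47+87=291, FN=118+114+117+110=459 → 564/1314 = 0.4292
  fog: TP=261, FP=32+86+28+110=256, FN=66+75+84+87=312 → 522/1090 = 0.4789
Macro-F1 score = mean = (0.5515 + 0.5620 + 0.3047 + 0.4292 + 0.4789) / 5 = 0.465

0.465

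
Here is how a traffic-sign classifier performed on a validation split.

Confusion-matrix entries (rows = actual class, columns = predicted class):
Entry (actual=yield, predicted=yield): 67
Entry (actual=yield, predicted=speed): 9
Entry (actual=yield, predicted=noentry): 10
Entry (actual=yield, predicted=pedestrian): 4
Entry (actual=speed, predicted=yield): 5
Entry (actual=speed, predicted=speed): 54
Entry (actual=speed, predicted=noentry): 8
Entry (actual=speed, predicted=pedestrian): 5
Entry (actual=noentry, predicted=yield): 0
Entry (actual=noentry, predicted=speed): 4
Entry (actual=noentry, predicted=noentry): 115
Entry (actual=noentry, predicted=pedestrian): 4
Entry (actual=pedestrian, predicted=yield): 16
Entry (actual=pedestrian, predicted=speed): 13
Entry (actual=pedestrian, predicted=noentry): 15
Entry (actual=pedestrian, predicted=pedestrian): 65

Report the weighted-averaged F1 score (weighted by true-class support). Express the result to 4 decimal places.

0.7591

Per-class F1 score (2·TP/(2·TP+FP+FN)):
  yield: TP=67, FP=5+0+16=21, FN=9+10+4=23 → 134/178 = 0.75281
  speed: TP=54, FP=9+4+13=26, FN=5+8+5=18 → 108/152 = 0.71053
  noentry: TP=115, FP=10+8+15=33, FN=0+4+4=8 → 230/271 = 0.84871
  pedestrian: TP=65, FP=4+5+4=13, FN=16+13+15=44 → 130/187 = 0.69519
Weighted-F1 score = Σ (supportᵢ/N)·F1 scoreᵢ with N=394: (90/394)·0.75281 + (72/394)·0.71053 + (123/394)·0.84871 + (109/394)·0.69519 = 0.7591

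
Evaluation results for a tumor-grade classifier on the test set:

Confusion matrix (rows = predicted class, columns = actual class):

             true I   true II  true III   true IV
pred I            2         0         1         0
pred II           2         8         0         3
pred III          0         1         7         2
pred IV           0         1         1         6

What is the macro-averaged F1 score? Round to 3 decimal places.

Per-class F1 score (2·TP/(2·TP+FP+FN)):
  I: TP=2, FP=0+1+0=1, FN=2+0+0=2 → 4/7 = 0.5714
  II: TP=8, FP=2+0+3=5, FN=0+1+1=2 → 16/23 = 0.6957
  III: TP=7, FP=0+1+2=3, FN=1+0+1=2 → 14/19 = 0.7368
  IV: TP=6, FP=0+1+1=2, FN=0+3+2=5 → 12/19 = 0.6316
Macro-F1 score = mean = (0.5714 + 0.6957 + 0.7368 + 0.6316) / 4 = 0.659

0.659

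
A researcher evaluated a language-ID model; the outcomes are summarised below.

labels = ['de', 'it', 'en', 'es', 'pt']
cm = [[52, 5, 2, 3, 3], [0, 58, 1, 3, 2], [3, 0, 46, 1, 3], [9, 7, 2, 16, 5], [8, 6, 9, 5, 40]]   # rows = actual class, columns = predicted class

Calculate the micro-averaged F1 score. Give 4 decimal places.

0.7336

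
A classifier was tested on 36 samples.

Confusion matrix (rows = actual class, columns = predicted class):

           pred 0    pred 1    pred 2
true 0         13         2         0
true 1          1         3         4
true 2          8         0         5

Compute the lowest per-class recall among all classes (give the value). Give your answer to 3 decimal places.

Per-class recall (TP/(TP+FN)):
  0: TP=13, FN=2+0=2 → 13/15 = 0.8667
  1: TP=3, FN=1+4=5 → 3/8 = 0.3750
  2: TP=5, FN=8+0=8 → 5/13 = 0.3846
Lowest is class '1' with recall = 0.375.

0.375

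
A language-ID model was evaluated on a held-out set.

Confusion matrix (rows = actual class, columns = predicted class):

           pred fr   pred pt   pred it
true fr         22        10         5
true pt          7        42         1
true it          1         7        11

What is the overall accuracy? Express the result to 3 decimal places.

Accuracy = trace / total = (22+42+11=75) / 106 = 75/106 = 0.708

0.708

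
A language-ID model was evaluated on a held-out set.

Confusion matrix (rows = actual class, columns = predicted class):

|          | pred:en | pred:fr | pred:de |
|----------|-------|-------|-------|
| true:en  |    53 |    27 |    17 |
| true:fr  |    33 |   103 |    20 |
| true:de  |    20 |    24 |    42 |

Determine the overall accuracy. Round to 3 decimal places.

Accuracy = trace / total = (53+103+42=198) / 339 = 198/339 = 0.584

0.584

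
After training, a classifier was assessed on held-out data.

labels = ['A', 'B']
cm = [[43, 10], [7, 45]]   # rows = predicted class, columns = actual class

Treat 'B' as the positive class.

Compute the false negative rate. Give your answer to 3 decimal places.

0.182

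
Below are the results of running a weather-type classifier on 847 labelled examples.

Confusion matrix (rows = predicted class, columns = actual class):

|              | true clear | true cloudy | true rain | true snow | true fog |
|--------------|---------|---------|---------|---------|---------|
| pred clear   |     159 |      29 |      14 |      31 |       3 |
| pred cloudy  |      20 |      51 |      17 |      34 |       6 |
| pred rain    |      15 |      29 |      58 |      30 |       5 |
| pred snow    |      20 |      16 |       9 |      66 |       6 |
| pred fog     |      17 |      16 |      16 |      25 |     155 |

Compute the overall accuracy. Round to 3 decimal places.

0.577

Accuracy = trace / total = (159+51+58+66+155=489) / 847 = 489/847 = 0.577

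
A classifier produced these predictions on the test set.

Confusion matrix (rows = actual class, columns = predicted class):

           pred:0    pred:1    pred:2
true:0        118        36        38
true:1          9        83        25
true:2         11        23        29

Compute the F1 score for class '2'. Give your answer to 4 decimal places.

0.3742

F1 score = 2·TP/(2·TP+FP+FN).
2: TP=29, FP=38+25=63, FN=11+23=34 → 58/155 = 0.37419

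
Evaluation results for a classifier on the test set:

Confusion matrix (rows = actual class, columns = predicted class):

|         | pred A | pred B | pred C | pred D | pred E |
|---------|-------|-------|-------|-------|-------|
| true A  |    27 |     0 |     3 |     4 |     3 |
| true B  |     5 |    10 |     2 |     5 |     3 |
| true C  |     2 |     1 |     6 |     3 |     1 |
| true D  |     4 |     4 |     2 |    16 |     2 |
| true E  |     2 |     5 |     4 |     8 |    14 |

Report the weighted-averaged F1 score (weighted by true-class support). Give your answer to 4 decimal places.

Per-class F1 score (2·TP/(2·TP+FP+FN)):
  A: TP=27, FP=5+2+4+2=13, FN=0+3+4+3=10 → 54/77 = 0.70130
  B: TP=10, FP=0+1+4+5=10, FN=5+2+5+3=15 → 20/45 = 0.44444
  C: TP=6, FP=3+2+2+4=11, FN=2+1+3+1=7 → 12/30 = 0.40000
  D: TP=16, FP=4+5+3+8=20, FN=4+4+2+2=12 → 32/64 = 0.50000
  E: TP=14, FP=3+3+1+2=9, FN=2+5+4+8=19 → 28/56 = 0.50000
Weighted-F1 score = Σ (supportᵢ/N)·F1 scoreᵢ with N=136: (37/136)·0.70130 + (25/136)·0.44444 + (13/136)·0.40000 + (28/136)·0.50000 + (33/136)·0.50000 = 0.5350

0.5350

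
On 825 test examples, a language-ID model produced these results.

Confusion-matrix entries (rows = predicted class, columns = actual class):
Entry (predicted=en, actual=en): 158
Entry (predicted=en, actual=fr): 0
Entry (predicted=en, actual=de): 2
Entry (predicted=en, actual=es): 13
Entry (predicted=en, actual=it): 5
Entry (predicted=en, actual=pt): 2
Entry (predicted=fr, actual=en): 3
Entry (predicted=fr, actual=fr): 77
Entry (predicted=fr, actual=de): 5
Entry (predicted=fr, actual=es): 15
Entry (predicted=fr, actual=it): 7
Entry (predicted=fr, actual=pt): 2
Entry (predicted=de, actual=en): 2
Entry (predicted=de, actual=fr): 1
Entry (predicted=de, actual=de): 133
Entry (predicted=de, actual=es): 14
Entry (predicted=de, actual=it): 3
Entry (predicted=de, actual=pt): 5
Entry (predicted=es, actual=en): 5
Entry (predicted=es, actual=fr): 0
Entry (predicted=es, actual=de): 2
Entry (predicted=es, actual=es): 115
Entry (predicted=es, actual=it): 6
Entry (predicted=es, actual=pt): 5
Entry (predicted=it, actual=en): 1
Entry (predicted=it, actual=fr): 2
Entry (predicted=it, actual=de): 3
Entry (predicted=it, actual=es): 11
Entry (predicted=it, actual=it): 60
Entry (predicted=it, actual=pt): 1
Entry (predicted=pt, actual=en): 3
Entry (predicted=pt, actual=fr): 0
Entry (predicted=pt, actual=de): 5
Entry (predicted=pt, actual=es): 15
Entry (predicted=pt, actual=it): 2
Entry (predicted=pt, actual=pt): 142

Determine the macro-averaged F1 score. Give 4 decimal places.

Per-class F1 score (2·TP/(2·TP+FP+FN)):
  en: TP=158, FP=0+2+13+5+2=22, FN=3+2+5+1+3=14 → 316/352 = 0.89773
  fr: TP=77, FP=3+5+15+7+2=32, FN=0+1+0+2+0=3 → 154/189 = 0.81481
  de: TP=133, FP=2+1+14+3+5=25, FN=2+5+2+3+5=17 → 266/308 = 0.86364
  es: TP=115, FP=5+0+2+6+5=18, FN=13+15+14+11+15=68 → 230/316 = 0.72785
  it: TP=60, FP=1+2+3+11+1=18, FN=5+7+3+6+2=23 → 120/161 = 0.74534
  pt: TP=142, FP=3+0+5+15+2=25, FN=2+2+5+5+1=15 → 284/324 = 0.87654
Macro-F1 score = mean = (0.89773 + 0.81481 + 0.86364 + 0.72785 + 0.74534 + 0.87654) / 6 = 0.8210

0.8210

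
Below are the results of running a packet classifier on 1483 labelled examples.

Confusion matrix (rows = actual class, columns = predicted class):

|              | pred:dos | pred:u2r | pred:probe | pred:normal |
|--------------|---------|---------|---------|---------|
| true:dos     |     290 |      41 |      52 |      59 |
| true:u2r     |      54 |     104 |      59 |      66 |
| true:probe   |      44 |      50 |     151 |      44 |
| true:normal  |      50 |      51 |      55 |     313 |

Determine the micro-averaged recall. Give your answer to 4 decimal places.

0.5786

Micro-averaging pools counts across classes: ΣTP=858, ΣFP=625, ΣFN=625.
Micro-recall = TP/(TP+FN) on pooled counts = 0.5786 (equals overall accuracy in single-label multiclass).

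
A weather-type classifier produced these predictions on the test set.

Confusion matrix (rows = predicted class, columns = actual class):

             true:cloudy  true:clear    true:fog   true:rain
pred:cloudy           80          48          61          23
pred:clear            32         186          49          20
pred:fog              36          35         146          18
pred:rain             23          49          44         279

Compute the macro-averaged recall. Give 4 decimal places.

0.5900

Per-class recall (TP/(TP+FN)):
  cloudy: TP=80, FN=32+36+23=91 → 80/171 = 0.46784
  clear: TP=186, FN=48+35+49=132 → 186/318 = 0.58491
  fog: TP=146, FN=61+49+44=154 → 146/300 = 0.48667
  rain: TP=279, FN=23+20+18=61 → 279/340 = 0.82059
Macro-recall = mean = (0.46784 + 0.58491 + 0.48667 + 0.82059) / 4 = 0.5900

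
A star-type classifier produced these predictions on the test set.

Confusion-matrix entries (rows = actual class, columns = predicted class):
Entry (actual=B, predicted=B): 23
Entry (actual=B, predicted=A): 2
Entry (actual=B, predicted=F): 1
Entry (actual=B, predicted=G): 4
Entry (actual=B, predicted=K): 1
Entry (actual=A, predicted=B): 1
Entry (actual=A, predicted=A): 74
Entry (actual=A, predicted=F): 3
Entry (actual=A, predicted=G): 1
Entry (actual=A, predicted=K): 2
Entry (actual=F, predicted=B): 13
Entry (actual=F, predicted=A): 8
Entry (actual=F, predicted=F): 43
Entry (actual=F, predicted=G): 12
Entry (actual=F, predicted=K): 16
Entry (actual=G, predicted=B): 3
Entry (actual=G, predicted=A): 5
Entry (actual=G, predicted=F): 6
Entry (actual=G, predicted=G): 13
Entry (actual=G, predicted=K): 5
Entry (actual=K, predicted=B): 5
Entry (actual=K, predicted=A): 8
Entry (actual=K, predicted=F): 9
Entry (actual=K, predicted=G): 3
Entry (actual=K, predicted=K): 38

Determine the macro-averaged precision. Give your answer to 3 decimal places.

0.595

Per-class precision (TP/(TP+FP)):
  B: TP=23, FP=1+13+3+5=22 → 23/45 = 0.5111
  A: TP=74, FP=2+8+5+8=23 → 74/97 = 0.7629
  F: TP=43, FP=1+3+6+9=19 → 43/62 = 0.6935
  G: TP=13, FP=4+1+12+3=20 → 13/33 = 0.3939
  K: TP=38, FP=1+2+16+5=24 → 38/62 = 0.6129
Macro-precision = mean = (0.5111 + 0.7629 + 0.6935 + 0.3939 + 0.6129) / 5 = 0.595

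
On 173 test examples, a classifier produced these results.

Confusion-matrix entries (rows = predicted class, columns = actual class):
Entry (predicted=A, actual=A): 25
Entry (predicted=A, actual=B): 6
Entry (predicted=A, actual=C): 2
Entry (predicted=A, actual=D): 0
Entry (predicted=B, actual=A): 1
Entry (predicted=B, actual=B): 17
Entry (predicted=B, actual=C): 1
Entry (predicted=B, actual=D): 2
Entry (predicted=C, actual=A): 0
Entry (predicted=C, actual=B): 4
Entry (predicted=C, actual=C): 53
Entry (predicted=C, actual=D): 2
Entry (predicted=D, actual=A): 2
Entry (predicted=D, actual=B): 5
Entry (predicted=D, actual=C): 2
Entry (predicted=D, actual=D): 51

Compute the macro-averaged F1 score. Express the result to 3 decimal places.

0.814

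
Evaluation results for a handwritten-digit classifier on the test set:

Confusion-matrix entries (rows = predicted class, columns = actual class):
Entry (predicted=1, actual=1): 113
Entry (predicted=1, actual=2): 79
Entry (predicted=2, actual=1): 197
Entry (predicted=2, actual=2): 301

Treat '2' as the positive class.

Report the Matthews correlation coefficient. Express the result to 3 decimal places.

MCC = (TP·TN − FP·FN) / √((TP+FP)(TP+FN)(TN+FP)(TN+FN))
Numerator = 301·113 − 197·79 = 18450
Denominator = √(498·380·310·192) = √11263564800 = 106129.9430
MCC = 18450 / 106129.9430 = 0.174

0.174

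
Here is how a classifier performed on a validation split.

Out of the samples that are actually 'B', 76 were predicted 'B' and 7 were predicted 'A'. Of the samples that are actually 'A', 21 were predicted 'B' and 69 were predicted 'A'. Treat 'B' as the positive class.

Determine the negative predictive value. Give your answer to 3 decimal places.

NPV = TN/(TN+FN) = 69/(69+7) = 0.908

0.908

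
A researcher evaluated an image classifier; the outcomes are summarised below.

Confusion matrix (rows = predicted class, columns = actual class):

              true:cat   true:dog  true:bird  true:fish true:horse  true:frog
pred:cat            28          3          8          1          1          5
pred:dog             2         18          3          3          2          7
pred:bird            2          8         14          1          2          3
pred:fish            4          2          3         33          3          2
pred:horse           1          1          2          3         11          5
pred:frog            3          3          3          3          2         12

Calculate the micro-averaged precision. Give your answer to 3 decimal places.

0.560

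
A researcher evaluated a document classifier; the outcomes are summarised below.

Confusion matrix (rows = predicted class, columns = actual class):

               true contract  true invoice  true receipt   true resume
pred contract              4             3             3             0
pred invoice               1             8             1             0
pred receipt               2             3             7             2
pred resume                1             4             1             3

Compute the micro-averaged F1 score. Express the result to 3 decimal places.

0.512

Micro-averaging pools counts across classes: ΣTP=22, ΣFP=21, ΣFN=21.
Micro-F1 score = 2·TP/(2·TP+FP+FN) on pooled counts = 0.512 (equals overall accuracy in single-label multiclass).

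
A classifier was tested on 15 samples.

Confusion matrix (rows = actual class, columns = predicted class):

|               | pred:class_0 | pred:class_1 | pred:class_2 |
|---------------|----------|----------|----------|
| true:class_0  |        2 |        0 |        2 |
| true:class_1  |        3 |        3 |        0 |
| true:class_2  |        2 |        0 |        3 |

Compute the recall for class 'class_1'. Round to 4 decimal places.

One-vs-rest for 'class_1': TP = diagonal; FP = other classes predicted 'class_1'; FN = 'class_1' predicted as other.
recall = TP/(TP+FN).
class_1: TP=3, FN=3+0=3 → 3/6 = 0.50000

0.5000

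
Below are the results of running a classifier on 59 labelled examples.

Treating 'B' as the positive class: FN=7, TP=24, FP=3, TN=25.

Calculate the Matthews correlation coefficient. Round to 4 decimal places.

MCC = (TP·TN − FP·FN) / √((TP+FP)(TP+FN)(TN+FP)(TN+FN))
Numerator = 24·25 − 3·7 = 579
Denominator = √(27·31·28·32) = √749952 = 865.9977
MCC = 579 / 865.9977 = 0.6686

0.6686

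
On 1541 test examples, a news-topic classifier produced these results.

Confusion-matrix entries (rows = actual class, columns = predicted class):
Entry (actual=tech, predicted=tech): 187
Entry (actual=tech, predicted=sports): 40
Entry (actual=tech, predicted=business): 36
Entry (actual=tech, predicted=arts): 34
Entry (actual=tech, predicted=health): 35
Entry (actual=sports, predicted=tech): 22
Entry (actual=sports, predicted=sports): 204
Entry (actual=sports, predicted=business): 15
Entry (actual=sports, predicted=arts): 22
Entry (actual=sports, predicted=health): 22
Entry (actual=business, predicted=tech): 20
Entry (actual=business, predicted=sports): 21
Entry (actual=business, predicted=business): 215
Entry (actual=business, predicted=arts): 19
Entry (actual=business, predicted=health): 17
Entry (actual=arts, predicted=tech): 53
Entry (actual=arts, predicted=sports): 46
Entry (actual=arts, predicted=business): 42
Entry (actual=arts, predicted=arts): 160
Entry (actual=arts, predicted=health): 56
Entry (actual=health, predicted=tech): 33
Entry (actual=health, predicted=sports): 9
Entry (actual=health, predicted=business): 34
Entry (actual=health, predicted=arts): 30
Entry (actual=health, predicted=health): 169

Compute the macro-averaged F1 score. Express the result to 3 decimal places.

0.607

Per-class F1 score (2·TP/(2·TP+FP+FN)):
  tech: TP=187, FP=22+20+53+33=128, FN=40+36+34+35=145 → 374/647 = 0.5781
  sports: TP=204, FP=40+21+46+9=116, FN=22+15+22+22=81 → 408/605 = 0.6744
  business: TP=215, FP=36+15+42+34=127, FN=20+21+19+17=77 → 430/634 = 0.6782
  arts: TP=160, FP=34+22+19+30=105, FN=53+46+42+56=197 → 320/622 = 0.5145
  health: TP=169, FP=35+22+17+56=130, FN=33+9+34+30=106 → 338/574 = 0.5889
Macro-F1 score = mean = (0.5781 + 0.6744 + 0.6782 + 0.5145 + 0.5889) / 5 = 0.607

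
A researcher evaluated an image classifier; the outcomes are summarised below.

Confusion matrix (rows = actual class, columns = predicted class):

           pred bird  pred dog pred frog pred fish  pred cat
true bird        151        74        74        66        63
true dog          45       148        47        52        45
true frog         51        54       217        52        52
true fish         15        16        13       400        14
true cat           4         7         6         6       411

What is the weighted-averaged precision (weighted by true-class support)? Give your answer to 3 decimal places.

Per-class precision (TP/(TP+FP)):
  bird: TP=151, FP=45+51+15+4=115 → 151/266 = 0.5677
  dog: TP=148, FP=74+54+16+7=151 → 148/299 = 0.4950
  frog: TP=217, FP=74+47+13+6=140 → 217/357 = 0.6078
  fish: TP=400, FP=66+52+52+6=176 → 400/576 = 0.6944
  cat: TP=411, FP=63+45+52+14=174 → 411/585 = 0.7026
Weighted-precision = Σ (supportᵢ/N)·precisionᵢ with N=2083: (428/2083)·0.5677 + (337/2083)·0.4950 + (426/2083)·0.6078 + (458/2083)·0.6944 + (434/2083)·0.7026 = 0.620

0.620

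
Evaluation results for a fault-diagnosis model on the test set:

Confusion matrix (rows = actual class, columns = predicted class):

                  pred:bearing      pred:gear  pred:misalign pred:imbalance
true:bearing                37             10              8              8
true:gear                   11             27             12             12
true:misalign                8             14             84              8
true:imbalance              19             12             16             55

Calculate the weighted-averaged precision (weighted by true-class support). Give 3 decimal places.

0.601

Per-class precision (TP/(TP+FP)):
  bearing: TP=37, FP=11+8+19=38 → 37/75 = 0.4933
  gear: TP=27, FP=10+14+12=36 → 27/63 = 0.4286
  misalign: TP=84, FP=8+12+16=36 → 84/120 = 0.7000
  imbalance: TP=55, FP=8+12+8=28 → 55/83 = 0.6627
Weighted-precision = Σ (supportᵢ/N)·precisionᵢ with N=341: (63/341)·0.4933 + (62/341)·0.4286 + (114/341)·0.7000 + (102/341)·0.6627 = 0.601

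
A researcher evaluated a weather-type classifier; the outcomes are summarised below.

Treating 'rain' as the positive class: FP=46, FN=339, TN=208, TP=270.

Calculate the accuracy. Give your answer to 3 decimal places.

Accuracy = (TP+TN)/N = (270+208)/863 = 0.554

0.554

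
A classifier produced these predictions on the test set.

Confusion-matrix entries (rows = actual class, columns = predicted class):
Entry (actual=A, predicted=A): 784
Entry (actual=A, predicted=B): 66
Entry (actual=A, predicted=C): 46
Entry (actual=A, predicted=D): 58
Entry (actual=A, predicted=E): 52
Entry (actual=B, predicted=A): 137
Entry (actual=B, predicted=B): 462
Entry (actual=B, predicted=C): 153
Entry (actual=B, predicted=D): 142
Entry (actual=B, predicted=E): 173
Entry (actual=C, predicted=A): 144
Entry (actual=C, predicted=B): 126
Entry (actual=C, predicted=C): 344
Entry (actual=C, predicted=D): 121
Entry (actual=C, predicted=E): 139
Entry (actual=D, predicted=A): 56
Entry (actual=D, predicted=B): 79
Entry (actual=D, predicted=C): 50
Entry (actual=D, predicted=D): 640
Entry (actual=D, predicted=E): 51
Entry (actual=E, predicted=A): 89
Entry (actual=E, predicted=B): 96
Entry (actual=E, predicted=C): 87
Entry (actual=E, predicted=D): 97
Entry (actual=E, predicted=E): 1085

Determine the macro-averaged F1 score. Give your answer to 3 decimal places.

Per-class F1 score (2·TP/(2·TP+FP+FN)):
  A: TP=784, FP=137+144+56+89=426, FN=66+46+58+52=222 → 1568/2216 = 0.7076
  B: TP=462, FP=66+126+79+96=367, FN=137+153+142+173=605 → 924/1896 = 0.4873
  C: TP=344, FP=46+153+50+87=336, FN=144+126+121+139=530 → 688/1554 = 0.4427
  D: TP=640, FP=58+142+121+97=418, FN=56+79+50+51=236 → 1280/1934 = 0.6618
  E: TP=1085, FP=52+173+139+51=415, FN=89+96+87+97=369 → 2170/2954 = 0.7346
Macro-F1 score = mean = (0.7076 + 0.4873 + 0.4427 + 0.6618 + 0.7346) / 5 = 0.607

0.607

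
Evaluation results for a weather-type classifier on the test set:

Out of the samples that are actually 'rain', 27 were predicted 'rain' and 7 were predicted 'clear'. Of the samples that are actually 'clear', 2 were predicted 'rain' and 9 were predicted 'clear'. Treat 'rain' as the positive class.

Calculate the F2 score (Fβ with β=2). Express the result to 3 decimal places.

0.818

Fβ = (1+β²)·TP / ((1+β²)·TP + β²·FN + FP), with β²=4
= 5·27 / (5·27 + 4·7 + 2) = 0.818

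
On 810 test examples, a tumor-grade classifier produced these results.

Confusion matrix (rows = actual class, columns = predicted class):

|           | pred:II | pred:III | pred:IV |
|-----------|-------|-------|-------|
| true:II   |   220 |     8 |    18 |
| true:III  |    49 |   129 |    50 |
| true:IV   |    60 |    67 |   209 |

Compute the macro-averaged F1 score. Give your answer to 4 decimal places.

Per-class F1 score (2·TP/(2·TP+FP+FN)):
  II: TP=220, FP=49+60=109, FN=8+18=26 → 440/575 = 0.76522
  III: TP=129, FP=8+67=75, FN=49+50=99 → 258/432 = 0.59722
  IV: TP=209, FP=18+50=68, FN=60+67=127 → 418/613 = 0.68189
Macro-F1 score = mean = (0.76522 + 0.59722 + 0.68189) / 3 = 0.6814

0.6814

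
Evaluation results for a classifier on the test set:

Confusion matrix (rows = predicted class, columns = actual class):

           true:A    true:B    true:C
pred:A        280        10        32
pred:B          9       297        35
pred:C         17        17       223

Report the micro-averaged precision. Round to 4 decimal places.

0.8696

Micro-averaging pools counts across classes: ΣTP=800, ΣFP=120, ΣFN=120.
Micro-precision = TP/(TP+FP) on pooled counts = 0.8696 (equals overall accuracy in single-label multiclass).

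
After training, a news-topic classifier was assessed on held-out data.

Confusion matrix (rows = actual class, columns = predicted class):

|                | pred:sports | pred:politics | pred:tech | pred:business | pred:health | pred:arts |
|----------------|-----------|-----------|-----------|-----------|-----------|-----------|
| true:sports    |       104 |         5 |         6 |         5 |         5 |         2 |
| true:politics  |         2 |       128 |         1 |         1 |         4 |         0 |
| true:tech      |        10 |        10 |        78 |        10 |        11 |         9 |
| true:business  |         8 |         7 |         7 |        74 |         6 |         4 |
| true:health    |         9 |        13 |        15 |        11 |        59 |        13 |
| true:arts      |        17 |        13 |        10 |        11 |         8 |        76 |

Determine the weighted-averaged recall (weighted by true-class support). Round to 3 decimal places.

0.690

Per-class recall (TP/(TP+FN)):
  sports: TP=104, FN=5+6+5+5+2=23 → 104/127 = 0.8189
  politics: TP=128, FN=2+1+1+4+0=8 → 128/136 = 0.9412
  tech: TP=78, FN=10+10+10+11+9=50 → 78/128 = 0.6094
  business: TP=74, FN=8+7+7+6+4=32 → 74/106 = 0.6981
  health: TP=59, FN=9+13+15+11+13=61 → 59/120 = 0.4917
  arts: TP=76, FN=17+13+10+11+8=59 → 76/135 = 0.5630
Weighted-recall = Σ (supportᵢ/N)·recallᵢ with N=752: (127/752)·0.8189 + (136/752)·0.9412 + (128/752)·0.6094 + (106/752)·0.6981 + (120/752)·0.4917 + (135/752)·0.5630 = 0.690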